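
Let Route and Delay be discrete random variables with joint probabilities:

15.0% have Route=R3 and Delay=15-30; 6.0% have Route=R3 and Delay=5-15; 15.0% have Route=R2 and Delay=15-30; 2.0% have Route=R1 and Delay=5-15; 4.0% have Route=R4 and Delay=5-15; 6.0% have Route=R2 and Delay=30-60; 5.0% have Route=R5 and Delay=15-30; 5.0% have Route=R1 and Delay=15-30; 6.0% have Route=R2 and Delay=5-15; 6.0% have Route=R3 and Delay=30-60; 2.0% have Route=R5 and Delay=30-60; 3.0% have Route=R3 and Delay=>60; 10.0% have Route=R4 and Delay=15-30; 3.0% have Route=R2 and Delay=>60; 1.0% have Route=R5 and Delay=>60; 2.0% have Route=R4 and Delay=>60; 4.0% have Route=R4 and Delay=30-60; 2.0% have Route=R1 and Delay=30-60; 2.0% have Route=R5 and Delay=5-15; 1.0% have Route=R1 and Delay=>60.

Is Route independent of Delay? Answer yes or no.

yes

Every cell satisfies P(Route,Delay) = P(Route)·P(Delay). For instance P(Route=R4) = 0.200, P(Delay=>60) = 0.100, and 0.200×0.100 = 0.020 matches the joint entry. So Route and Delay are independent.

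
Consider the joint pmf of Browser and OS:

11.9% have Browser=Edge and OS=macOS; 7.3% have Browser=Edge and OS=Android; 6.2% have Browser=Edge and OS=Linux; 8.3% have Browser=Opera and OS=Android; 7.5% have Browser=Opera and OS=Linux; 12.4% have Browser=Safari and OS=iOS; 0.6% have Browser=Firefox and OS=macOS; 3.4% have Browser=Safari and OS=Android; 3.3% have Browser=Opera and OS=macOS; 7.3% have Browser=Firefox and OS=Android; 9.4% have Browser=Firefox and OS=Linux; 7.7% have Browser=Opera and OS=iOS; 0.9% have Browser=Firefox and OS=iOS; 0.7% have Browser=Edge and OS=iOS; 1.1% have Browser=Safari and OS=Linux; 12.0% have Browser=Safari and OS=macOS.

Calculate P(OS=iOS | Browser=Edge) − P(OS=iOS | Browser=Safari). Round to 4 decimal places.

-0.4022

P(Browser=Edge) = 0.119 + 0.062 + 0.007 + 0.073 = 0.261; P(OS=iOS | Browser=Edge) = 0.007/0.261 = 0.02682.
P(Browser=Safari) = 0.120 + 0.011 + 0.124 + 0.034 = 0.289; P(OS=iOS | Browser=Safari) = 0.124/0.289 = 0.42907.
Difference = -0.4022.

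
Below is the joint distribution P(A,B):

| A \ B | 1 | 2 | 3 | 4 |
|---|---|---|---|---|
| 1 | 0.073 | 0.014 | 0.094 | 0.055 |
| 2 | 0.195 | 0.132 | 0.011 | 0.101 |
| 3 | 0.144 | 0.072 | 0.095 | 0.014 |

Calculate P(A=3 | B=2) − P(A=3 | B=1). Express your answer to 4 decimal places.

P(B=2) = 0.014 + 0.132 + 0.072 = 0.218; P(A=3 | B=2) = 0.072/0.218 = 0.33028.
P(B=1) = 0.073 + 0.195 + 0.144 = 0.412; P(A=3 | B=1) = 0.144/0.412 = 0.34951.
Difference = -0.0192.

-0.0192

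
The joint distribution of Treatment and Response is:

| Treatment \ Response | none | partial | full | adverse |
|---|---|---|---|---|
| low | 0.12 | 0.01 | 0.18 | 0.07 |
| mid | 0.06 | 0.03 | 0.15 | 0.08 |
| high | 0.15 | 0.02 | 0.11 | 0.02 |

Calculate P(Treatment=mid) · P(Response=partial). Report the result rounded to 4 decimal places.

0.0192

P(Treatment=mid) = 0.06 + 0.03 + 0.15 + 0.08 = 0.32.
P(Response=partial) = 0.01 + 0.03 + 0.02 = 0.06.
Product: 0.32 × 0.06 = 0.0192.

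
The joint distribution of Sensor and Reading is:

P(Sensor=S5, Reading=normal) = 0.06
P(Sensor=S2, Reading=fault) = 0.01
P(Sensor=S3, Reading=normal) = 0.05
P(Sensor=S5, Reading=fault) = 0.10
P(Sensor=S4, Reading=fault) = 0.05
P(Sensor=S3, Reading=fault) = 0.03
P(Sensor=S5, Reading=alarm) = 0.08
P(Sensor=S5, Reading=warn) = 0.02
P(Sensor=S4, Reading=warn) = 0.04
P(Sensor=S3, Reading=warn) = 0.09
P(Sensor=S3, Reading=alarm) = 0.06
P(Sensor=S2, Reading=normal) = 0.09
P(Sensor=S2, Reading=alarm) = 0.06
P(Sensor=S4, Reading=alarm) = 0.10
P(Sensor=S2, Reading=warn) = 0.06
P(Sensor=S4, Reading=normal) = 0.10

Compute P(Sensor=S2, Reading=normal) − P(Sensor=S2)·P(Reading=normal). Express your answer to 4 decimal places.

0.0240

P(Sensor=S2) = 0.09 + 0.06 + 0.06 + 0.01 = 0.22.
P(Reading=normal) = 0.09 + 0.05 + 0.10 + 0.06 = 0.30.
P(Sensor=S2, Reading=normal) − P(Sensor=S2)P(Reading=normal) = 0.09 − 0.22×0.30 = 0.0240.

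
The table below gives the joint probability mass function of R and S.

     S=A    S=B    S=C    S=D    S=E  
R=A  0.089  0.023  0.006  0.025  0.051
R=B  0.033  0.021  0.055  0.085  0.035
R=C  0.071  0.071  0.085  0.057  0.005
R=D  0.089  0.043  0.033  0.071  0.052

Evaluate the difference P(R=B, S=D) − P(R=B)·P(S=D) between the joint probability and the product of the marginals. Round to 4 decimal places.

P(R=B) = 0.033 + 0.021 + 0.055 + 0.085 + 0.035 = 0.229.
P(S=D) = 0.025 + 0.085 + 0.057 + 0.071 = 0.238.
P(R=B, S=D) − P(R=B)P(S=D) = 0.085 − 0.229×0.238 = 0.0305.

0.0305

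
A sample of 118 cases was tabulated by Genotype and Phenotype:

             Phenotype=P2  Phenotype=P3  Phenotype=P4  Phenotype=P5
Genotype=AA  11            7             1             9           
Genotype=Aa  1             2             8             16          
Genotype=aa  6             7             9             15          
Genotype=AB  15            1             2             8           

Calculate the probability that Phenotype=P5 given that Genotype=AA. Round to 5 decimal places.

0.32143

Total with Genotype=AA: 11 + 7 + 1 + 9 = 28.
P(Phenotype=P5 | Genotype=AA) = 9/28 = 0.32143.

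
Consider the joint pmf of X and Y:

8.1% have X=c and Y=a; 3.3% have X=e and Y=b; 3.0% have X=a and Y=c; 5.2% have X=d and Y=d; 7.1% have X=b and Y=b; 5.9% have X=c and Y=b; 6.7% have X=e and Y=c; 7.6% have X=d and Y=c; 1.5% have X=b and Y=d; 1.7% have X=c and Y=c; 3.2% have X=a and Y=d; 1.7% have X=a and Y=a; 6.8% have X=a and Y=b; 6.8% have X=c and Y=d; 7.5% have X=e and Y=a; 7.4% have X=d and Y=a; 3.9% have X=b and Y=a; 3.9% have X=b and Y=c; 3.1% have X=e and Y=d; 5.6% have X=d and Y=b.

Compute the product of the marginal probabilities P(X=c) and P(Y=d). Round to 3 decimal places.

P(X=c) = 0.081 + 0.059 + 0.017 + 0.068 = 0.225.
P(Y=d) = 0.032 + 0.015 + 0.068 + 0.052 + 0.031 = 0.198.
Product: 0.225 × 0.198 = 0.045.

0.045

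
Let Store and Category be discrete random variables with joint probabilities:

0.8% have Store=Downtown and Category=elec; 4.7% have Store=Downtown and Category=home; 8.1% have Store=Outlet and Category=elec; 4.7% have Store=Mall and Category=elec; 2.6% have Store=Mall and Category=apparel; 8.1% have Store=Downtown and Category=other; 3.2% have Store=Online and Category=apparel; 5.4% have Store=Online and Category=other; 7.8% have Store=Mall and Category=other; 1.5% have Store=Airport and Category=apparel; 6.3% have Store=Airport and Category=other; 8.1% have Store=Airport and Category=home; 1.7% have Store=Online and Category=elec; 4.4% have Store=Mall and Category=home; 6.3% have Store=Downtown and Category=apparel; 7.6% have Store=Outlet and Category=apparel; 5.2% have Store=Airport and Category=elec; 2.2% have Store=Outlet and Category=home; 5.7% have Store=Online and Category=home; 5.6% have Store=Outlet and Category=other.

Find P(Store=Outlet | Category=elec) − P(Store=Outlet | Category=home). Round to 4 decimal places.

0.3075

P(Category=elec) = 0.008 + 0.047 + 0.052 + 0.081 + 0.017 = 0.205; P(Store=Outlet | Category=elec) = 0.081/0.205 = 0.39512.
P(Category=home) = 0.047 + 0.044 + 0.081 + 0.022 + 0.057 = 0.251; P(Store=Outlet | Category=home) = 0.022/0.251 = 0.08765.
Difference = 0.3075.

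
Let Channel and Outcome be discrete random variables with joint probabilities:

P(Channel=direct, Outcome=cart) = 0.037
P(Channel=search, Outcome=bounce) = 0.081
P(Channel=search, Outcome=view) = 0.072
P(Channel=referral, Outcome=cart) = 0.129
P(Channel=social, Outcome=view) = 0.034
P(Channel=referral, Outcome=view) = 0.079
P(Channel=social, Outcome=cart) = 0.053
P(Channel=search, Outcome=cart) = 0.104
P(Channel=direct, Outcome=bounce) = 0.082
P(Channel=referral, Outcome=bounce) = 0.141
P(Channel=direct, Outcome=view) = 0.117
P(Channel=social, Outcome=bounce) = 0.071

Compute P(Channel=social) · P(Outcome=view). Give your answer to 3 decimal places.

P(Channel=social) = 0.071 + 0.034 + 0.053 = 0.158.
P(Outcome=view) = 0.072 + 0.034 + 0.117 + 0.079 = 0.302.
Product: 0.158 × 0.302 = 0.048.

0.048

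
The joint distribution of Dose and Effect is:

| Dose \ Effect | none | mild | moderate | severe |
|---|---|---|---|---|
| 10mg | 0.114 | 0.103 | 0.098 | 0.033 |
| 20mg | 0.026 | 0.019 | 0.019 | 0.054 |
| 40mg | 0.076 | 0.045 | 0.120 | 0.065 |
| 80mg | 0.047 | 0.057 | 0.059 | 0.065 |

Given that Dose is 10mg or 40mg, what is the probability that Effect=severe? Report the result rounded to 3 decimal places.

P(Dose=10mg) = 0.114 + 0.103 + 0.098 + 0.033 = 0.348.
P(Dose=40mg) = 0.076 + 0.045 + 0.120 + 0.065 = 0.306.
P(Dose ∈ {10mg, 40mg}) = 0.348 + 0.306 = 0.654; P(Effect=severe, Dose ∈ {10mg, 40mg}) = 0.033 + 0.065 = 0.098.
P(Effect=severe | Dose ∈ {10mg, 40mg}) = 0.098/0.654 = 0.150.

0.150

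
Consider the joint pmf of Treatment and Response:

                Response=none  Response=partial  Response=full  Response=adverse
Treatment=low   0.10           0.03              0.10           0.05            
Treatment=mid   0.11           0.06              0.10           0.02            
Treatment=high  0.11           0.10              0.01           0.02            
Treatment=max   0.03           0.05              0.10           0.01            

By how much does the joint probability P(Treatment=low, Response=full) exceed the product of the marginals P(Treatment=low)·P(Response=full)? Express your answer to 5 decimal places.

P(Treatment=low) = 0.10 + 0.03 + 0.10 + 0.05 = 0.28.
P(Response=full) = 0.10 + 0.10 + 0.01 + 0.10 = 0.31.
P(Treatment=low, Response=full) − P(Treatment=low)P(Response=full) = 0.10 − 0.28×0.31 = 0.01320.

0.01320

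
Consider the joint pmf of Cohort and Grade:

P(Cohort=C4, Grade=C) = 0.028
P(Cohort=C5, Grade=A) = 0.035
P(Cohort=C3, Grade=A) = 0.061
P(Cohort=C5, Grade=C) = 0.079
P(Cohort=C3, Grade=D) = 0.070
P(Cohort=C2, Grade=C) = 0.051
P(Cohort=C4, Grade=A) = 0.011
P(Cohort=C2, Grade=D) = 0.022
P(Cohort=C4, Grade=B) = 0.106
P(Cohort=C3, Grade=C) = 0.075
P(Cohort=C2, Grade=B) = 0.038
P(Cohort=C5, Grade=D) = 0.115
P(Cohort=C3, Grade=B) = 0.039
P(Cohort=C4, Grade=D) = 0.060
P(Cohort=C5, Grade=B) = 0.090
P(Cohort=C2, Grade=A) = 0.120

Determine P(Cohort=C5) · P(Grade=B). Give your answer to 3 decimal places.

0.087

P(Cohort=C5) = 0.035 + 0.090 + 0.079 + 0.115 = 0.319.
P(Grade=B) = 0.038 + 0.039 + 0.106 + 0.090 = 0.273.
Product: 0.319 × 0.273 = 0.087.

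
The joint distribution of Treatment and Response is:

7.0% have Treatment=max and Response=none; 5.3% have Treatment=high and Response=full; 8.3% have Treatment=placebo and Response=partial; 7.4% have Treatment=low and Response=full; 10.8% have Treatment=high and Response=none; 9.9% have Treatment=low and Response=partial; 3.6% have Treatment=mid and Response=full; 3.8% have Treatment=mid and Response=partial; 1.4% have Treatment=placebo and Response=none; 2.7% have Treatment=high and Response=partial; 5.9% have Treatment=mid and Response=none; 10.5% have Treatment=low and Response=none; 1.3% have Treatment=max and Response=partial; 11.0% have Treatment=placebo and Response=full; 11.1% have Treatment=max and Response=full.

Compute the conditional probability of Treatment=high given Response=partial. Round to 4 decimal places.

P(Response=partial) = 0.083 + 0.099 + 0.038 + 0.027 + 0.013 = 0.260.
P(Treatment=high | Response=partial) = 0.027/0.260 = 0.1038.

0.1038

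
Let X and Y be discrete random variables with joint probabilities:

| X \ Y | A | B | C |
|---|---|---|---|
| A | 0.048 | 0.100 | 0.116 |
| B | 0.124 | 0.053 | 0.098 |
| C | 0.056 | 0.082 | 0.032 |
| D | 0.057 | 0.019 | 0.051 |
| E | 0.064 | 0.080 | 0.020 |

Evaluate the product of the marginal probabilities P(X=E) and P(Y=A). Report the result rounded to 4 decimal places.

P(X=E) = 0.064 + 0.080 + 0.020 = 0.164.
P(Y=A) = 0.048 + 0.124 + 0.056 + 0.057 + 0.064 = 0.349.
Product: 0.164 × 0.349 = 0.0572.

0.0572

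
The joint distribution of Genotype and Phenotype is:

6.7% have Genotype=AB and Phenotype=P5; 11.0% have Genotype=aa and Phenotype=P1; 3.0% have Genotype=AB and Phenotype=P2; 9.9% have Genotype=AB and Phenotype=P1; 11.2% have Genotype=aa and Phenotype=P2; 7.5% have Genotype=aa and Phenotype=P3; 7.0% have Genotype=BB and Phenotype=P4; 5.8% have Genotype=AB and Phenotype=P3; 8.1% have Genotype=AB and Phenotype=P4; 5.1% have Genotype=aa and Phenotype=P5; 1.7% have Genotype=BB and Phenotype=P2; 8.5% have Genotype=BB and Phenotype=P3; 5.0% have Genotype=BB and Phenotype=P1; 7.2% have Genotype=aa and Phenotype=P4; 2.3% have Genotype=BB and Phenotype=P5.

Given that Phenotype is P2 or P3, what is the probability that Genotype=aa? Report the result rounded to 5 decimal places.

0.49602

P(Phenotype=P2) = 0.112 + 0.030 + 0.017 = 0.159.
P(Phenotype=P3) = 0.075 + 0.058 + 0.085 = 0.218.
P(Phenotype ∈ {P2, P3}) = 0.159 + 0.218 = 0.377; P(Genotype=aa, Phenotype ∈ {P2, P3}) = 0.112 + 0.075 = 0.187.
P(Genotype=aa | Phenotype ∈ {P2, P3}) = 0.187/0.377 = 0.49602.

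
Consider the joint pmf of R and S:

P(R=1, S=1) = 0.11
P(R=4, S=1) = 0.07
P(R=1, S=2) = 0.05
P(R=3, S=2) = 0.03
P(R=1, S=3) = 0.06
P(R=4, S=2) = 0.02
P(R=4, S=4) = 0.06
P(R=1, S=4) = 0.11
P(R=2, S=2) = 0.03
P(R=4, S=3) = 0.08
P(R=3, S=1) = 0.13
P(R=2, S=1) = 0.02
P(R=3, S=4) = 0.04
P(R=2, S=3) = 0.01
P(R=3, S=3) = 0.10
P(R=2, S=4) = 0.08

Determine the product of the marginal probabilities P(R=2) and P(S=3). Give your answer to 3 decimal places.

P(R=2) = 0.02 + 0.03 + 0.01 + 0.08 = 0.14.
P(S=3) = 0.06 + 0.01 + 0.10 + 0.08 = 0.25.
Product: 0.14 × 0.25 = 0.035.

0.035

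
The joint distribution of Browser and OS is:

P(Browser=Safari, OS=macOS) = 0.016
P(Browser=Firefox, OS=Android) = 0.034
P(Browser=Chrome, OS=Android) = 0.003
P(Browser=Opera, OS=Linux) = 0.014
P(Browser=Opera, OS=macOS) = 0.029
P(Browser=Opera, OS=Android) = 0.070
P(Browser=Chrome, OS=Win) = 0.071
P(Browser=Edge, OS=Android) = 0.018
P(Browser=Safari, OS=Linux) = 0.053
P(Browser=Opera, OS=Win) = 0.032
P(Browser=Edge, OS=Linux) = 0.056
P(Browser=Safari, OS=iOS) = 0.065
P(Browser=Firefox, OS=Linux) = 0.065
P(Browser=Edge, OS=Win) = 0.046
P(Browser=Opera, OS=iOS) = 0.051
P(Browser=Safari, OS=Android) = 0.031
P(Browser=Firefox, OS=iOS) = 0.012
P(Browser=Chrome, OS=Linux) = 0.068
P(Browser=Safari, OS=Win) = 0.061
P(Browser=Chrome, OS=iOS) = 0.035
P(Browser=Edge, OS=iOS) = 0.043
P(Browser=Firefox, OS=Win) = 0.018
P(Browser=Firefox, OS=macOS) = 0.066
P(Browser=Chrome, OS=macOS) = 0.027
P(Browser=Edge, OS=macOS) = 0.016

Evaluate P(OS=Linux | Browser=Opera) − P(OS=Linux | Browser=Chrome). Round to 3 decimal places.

P(Browser=Opera) = 0.032 + 0.029 + 0.014 + 0.051 + 0.070 = 0.196; P(OS=Linux | Browser=Opera) = 0.014/0.196 = 0.0714.
P(Browser=Chrome) = 0.071 + 0.027 + 0.068 + 0.035 + 0.003 = 0.204; P(OS=Linux | Browser=Chrome) = 0.068/0.204 = 0.3333.
Difference = -0.262.

-0.262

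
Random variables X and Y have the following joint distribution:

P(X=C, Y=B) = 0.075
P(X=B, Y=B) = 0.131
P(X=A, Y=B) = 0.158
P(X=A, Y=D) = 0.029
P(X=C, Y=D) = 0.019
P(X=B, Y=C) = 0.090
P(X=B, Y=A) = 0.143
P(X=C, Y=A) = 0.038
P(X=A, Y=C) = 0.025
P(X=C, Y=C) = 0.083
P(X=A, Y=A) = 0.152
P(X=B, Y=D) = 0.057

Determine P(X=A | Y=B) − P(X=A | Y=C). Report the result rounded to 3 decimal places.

0.308

P(Y=B) = 0.158 + 0.131 + 0.075 = 0.364; P(X=A | Y=B) = 0.158/0.364 = 0.4341.
P(Y=C) = 0.025 + 0.090 + 0.083 = 0.198; P(X=A | Y=C) = 0.025/0.198 = 0.1263.
Difference = 0.308.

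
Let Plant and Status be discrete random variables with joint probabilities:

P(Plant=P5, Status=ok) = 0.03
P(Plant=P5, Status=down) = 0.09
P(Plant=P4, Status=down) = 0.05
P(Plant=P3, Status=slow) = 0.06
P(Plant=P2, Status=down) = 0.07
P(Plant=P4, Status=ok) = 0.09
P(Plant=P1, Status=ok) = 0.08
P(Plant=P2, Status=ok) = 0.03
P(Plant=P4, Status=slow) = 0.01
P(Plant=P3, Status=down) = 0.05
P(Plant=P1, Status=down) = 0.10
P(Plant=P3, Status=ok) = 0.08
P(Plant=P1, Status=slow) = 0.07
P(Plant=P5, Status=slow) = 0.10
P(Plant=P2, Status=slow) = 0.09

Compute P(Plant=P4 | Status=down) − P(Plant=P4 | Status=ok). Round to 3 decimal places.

P(Status=down) = 0.10 + 0.07 + 0.05 + 0.05 + 0.09 = 0.36; P(Plant=P4 | Status=down) = 0.05/0.36 = 0.1389.
P(Status=ok) = 0.08 + 0.03 + 0.08 + 0.09 + 0.03 = 0.31; P(Plant=P4 | Status=ok) = 0.09/0.31 = 0.2903.
Difference = -0.151.

-0.151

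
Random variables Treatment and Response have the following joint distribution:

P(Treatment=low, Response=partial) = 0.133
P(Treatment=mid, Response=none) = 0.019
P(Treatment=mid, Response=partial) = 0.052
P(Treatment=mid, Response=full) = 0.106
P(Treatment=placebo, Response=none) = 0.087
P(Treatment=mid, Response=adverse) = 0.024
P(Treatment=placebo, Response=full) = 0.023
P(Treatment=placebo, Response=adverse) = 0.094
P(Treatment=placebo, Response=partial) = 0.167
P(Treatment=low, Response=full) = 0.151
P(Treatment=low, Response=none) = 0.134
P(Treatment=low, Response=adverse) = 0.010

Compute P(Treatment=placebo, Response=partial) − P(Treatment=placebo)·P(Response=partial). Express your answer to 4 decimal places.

0.0364

P(Treatment=placebo) = 0.087 + 0.167 + 0.023 + 0.094 = 0.371.
P(Response=partial) = 0.167 + 0.133 + 0.052 = 0.352.
P(Treatment=placebo, Response=partial) − P(Treatment=placebo)P(Response=partial) = 0.167 − 0.371×0.352 = 0.0364.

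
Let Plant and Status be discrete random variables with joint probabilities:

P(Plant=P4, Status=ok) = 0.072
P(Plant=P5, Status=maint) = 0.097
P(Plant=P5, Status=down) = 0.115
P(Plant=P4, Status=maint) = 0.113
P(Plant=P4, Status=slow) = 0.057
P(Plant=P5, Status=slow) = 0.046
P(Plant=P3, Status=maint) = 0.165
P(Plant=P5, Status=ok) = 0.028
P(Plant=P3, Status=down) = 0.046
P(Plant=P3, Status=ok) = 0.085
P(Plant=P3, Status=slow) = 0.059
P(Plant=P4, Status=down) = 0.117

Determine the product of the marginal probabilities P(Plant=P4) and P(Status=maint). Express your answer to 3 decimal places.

0.135

P(Plant=P4) = 0.072 + 0.057 + 0.117 + 0.113 = 0.359.
P(Status=maint) = 0.165 + 0.113 + 0.097 = 0.375.
Product: 0.359 × 0.375 = 0.135.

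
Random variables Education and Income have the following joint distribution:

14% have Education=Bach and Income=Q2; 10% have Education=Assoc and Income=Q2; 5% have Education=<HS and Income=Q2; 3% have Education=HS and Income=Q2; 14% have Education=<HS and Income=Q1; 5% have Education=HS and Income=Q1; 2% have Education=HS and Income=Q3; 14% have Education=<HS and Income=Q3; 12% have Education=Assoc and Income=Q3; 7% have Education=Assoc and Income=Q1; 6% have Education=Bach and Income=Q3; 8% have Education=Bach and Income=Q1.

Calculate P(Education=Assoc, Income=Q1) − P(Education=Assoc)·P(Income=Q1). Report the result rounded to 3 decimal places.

-0.029

P(Education=Assoc) = 0.07 + 0.10 + 0.12 = 0.29.
P(Income=Q1) = 0.14 + 0.05 + 0.07 + 0.08 = 0.34.
P(Education=Assoc, Income=Q1) − P(Education=Assoc)P(Income=Q1) = 0.07 − 0.29×0.34 = -0.029.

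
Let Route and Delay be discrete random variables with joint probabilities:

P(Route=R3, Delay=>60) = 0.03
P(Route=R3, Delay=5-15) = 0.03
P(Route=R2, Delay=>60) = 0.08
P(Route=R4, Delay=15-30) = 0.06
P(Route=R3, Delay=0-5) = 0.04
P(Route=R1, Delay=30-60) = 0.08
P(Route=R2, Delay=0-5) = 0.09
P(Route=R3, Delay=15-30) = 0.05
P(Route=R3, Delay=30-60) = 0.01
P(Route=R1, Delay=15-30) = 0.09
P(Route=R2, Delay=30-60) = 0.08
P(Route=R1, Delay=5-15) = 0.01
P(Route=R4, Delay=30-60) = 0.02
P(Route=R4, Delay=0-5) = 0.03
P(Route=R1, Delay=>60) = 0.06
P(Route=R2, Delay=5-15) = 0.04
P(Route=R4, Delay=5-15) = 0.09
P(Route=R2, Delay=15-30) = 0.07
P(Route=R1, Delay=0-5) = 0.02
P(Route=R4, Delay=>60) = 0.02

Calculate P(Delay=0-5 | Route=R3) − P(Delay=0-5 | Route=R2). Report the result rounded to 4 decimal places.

P(Route=R3) = 0.04 + 0.03 + 0.05 + 0.01 + 0.03 = 0.16; P(Delay=0-5 | Route=R3) = 0.04/0.16 = 0.25000.
P(Route=R2) = 0.09 + 0.04 + 0.07 + 0.08 + 0.08 = 0.36; P(Delay=0-5 | Route=R2) = 0.09/0.36 = 0.25000.
Difference = 0.0000.

0.0000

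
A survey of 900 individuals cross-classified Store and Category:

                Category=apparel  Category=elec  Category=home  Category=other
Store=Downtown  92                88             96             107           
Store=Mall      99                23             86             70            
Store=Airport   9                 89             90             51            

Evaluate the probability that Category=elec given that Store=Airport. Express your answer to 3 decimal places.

0.372

Total with Store=Airport: 9 + 89 + 90 + 51 = 239.
P(Category=elec | Store=Airport) = 89/239 = 0.372.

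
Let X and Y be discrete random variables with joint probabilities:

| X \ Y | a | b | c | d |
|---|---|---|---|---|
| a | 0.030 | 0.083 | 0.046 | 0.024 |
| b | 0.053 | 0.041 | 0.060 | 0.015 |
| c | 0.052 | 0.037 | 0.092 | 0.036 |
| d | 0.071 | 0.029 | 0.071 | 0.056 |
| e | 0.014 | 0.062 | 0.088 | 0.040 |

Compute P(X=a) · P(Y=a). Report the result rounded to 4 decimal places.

P(X=a) = 0.030 + 0.083 + 0.046 + 0.024 = 0.183.
P(Y=a) = 0.030 + 0.053 + 0.052 + 0.071 + 0.014 = 0.220.
Product: 0.183 × 0.220 = 0.0403.

0.0403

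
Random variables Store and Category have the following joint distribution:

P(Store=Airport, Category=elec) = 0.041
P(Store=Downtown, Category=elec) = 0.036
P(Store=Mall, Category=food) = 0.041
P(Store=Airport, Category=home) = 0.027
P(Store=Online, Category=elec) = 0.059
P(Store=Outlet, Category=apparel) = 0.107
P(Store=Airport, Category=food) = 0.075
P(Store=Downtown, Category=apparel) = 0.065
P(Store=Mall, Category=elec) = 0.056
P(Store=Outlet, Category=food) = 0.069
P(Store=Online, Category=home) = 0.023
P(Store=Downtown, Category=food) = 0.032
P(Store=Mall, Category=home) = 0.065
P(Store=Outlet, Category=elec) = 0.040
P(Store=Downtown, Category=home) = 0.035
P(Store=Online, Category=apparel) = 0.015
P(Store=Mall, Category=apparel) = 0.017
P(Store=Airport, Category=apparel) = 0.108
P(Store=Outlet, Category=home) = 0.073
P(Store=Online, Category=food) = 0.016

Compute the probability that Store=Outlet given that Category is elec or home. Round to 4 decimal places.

P(Category=elec) = 0.036 + 0.056 + 0.041 + 0.040 + 0.059 = 0.232.
P(Category=home) = 0.035 + 0.065 + 0.027 + 0.073 + 0.023 = 0.223.
P(Category ∈ {elec, home}) = 0.232 + 0.223 = 0.455; P(Store=Outlet, Category ∈ {elec, home}) = 0.040 + 0.073 = 0.113.
P(Store=Outlet | Category ∈ {elec, home}) = 0.113/0.455 = 0.2484.

0.2484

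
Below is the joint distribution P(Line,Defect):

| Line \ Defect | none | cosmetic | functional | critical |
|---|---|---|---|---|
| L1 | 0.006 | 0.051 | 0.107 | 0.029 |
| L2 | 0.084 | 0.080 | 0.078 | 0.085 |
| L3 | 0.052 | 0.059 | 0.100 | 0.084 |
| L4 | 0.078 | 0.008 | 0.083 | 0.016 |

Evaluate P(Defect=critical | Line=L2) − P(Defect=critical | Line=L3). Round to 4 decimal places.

-0.0248

P(Line=L2) = 0.084 + 0.080 + 0.078 + 0.085 = 0.327; P(Defect=critical | Line=L2) = 0.085/0.327 = 0.25994.
P(Line=L3) = 0.052 + 0.059 + 0.100 + 0.084 = 0.295; P(Defect=critical | Line=L3) = 0.084/0.295 = 0.28475.
Difference = -0.0248.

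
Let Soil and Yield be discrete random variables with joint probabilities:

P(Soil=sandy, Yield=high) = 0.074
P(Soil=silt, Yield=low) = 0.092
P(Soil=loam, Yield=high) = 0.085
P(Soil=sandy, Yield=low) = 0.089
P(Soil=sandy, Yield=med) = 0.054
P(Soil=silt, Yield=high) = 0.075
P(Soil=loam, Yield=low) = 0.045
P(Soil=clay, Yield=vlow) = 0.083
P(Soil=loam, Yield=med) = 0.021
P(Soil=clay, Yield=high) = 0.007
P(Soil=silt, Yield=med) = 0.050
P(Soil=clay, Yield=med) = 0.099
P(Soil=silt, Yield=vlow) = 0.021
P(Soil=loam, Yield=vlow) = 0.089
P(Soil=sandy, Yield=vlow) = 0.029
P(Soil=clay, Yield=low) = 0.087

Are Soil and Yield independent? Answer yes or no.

P(Soil=clay) = 0.276 and P(Yield=high) = 0.241, so their product is 0.06652, but P(Soil=clay, Yield=high) = 0.007. Since these differ, Soil and Yield are not independent.

no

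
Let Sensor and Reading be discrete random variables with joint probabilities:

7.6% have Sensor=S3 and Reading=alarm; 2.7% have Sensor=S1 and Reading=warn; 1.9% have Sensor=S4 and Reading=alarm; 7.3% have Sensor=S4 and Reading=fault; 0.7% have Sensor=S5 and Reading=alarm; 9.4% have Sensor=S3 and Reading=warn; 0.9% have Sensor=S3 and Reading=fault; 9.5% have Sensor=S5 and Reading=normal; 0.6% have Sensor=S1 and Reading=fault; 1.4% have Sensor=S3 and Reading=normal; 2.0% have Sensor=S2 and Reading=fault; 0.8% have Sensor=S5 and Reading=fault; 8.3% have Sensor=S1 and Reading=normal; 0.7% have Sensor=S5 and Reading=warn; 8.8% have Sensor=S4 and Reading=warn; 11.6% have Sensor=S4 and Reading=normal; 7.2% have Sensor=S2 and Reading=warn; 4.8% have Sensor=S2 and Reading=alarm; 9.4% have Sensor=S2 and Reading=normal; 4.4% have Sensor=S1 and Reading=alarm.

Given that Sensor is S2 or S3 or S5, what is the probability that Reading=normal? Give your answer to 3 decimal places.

0.373

P(Sensor=S2) = 0.094 + 0.072 + 0.048 + 0.020 = 0.234.
P(Sensor=S3) = 0.014 + 0.094 + 0.076 + 0.009 = 0.193.
P(Sensor=S5) = 0.095 + 0.007 + 0.007 + 0.008 = 0.117.
P(Sensor ∈ {S2, S3, S5}) = 0.234 + 0.193 + 0.117 = 0.544; P(Reading=normal, Sensor ∈ {S2, S3, S5}) = 0.094 + 0.014 + 0.095 = 0.203.
P(Reading=normal | Sensor ∈ {S2, S3, S5}) = 0.203/0.544 = 0.373.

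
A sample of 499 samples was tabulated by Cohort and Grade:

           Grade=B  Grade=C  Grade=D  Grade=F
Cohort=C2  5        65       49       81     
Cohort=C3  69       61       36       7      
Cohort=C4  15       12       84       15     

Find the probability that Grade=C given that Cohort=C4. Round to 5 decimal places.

Total with Cohort=C4: 15 + 12 + 84 + 15 = 126.
P(Grade=C | Cohort=C4) = 12/126 = 0.09524.

0.09524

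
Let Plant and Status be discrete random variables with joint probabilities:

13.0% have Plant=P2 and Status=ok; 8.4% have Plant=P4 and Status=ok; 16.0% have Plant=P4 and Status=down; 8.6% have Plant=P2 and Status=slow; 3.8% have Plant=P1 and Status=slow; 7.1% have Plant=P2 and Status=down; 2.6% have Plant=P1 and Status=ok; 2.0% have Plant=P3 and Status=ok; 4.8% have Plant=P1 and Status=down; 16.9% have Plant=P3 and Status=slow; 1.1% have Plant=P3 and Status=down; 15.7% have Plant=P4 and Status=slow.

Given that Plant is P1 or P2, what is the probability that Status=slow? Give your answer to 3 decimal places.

P(Plant=P1) = 0.026 + 0.038 + 0.048 = 0.112.
P(Plant=P2) = 0.130 + 0.086 + 0.071 = 0.287.
P(Plant ∈ {P1, P2}) = 0.112 + 0.287 = 0.399; P(Status=slow, Plant ∈ {P1, P2}) = 0.038 + 0.086 = 0.124.
P(Status=slow | Plant ∈ {P1, P2}) = 0.124/0.399 = 0.311.

0.311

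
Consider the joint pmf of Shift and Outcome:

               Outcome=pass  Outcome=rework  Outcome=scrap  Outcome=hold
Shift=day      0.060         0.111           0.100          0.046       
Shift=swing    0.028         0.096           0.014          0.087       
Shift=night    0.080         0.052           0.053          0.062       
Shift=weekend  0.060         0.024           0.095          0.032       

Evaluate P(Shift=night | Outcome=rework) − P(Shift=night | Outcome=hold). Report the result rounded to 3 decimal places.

P(Outcome=rework) = 0.111 + 0.096 + 0.052 + 0.024 = 0.283; P(Shift=night | Outcome=rework) = 0.052/0.283 = 0.1837.
P(Outcome=hold) = 0.046 + 0.087 + 0.062 + 0.032 = 0.227; P(Shift=night | Outcome=hold) = 0.062/0.227 = 0.2731.
Difference = -0.089.

-0.089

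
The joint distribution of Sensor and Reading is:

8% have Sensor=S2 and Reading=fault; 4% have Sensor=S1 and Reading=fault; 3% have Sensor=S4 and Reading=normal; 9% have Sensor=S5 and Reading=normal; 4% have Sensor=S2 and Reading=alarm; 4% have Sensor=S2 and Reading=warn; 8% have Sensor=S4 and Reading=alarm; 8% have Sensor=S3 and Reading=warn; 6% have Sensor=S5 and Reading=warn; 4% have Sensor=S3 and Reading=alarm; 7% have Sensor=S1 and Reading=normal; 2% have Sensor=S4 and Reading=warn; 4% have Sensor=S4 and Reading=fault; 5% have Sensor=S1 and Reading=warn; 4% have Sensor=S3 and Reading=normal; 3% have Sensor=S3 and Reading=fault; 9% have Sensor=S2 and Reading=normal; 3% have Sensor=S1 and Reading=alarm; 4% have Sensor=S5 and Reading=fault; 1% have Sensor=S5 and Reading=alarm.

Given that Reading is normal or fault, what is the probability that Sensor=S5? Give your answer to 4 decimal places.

0.2364

P(Reading=normal) = 0.07 + 0.09 + 0.04 + 0.03 + 0.09 = 0.32.
P(Reading=fault) = 0.04 + 0.08 + 0.03 + 0.04 + 0.04 = 0.23.
P(Reading ∈ {normal, fault}) = 0.32 + 0.23 = 0.55; P(Sensor=S5, Reading ∈ {normal, fault}) = 0.09 + 0.04 = 0.13.
P(Sensor=S5 | Reading ∈ {normal, fault}) = 0.13/0.55 = 0.2364.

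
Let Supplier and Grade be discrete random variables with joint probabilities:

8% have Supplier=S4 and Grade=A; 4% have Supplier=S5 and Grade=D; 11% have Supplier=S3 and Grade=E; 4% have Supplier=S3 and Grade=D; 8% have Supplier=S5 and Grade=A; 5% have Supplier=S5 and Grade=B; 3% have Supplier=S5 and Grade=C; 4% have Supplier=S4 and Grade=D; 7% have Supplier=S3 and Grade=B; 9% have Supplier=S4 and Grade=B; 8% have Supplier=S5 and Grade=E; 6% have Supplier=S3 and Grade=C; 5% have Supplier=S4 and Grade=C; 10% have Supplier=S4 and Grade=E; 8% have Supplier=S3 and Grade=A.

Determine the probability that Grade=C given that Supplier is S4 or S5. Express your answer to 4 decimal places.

P(Supplier=S4) = 0.08 + 0.09 + 0.05 + 0.04 + 0.10 = 0.36.
P(Supplier=S5) = 0.08 + 0.05 + 0.03 + 0.04 + 0.08 = 0.28.
P(Supplier ∈ {S4, S5}) = 0.36 + 0.28 = 0.64; P(Grade=C, Supplier ∈ {S4, S5}) = 0.05 + 0.03 = 0.08.
P(Grade=C | Supplier ∈ {S4, S5}) = 0.08/0.64 = 0.1250.

0.1250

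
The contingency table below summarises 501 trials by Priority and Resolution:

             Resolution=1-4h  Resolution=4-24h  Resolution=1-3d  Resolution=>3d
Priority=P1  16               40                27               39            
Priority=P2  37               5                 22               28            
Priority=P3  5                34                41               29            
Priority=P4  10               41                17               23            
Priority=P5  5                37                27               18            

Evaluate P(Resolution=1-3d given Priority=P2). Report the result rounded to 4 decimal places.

Total with Priority=P2: 37 + 5 + 22 + 28 = 92.
P(Resolution=1-3d | Priority=P2) = 22/92 = 0.2391.

0.2391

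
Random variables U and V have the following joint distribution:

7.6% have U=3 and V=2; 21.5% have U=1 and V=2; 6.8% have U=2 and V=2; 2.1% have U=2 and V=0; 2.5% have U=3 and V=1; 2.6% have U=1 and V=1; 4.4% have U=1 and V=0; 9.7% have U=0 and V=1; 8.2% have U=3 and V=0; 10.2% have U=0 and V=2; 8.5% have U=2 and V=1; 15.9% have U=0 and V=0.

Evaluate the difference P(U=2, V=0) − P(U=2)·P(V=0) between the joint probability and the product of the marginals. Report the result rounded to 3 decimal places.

P(U=2) = 0.021 + 0.085 + 0.068 = 0.174.
P(V=0) = 0.159 + 0.044 + 0.021 + 0.082 = 0.306.
P(U=2, V=0) − P(U=2)P(V=0) = 0.021 − 0.174×0.306 = -0.032.

-0.032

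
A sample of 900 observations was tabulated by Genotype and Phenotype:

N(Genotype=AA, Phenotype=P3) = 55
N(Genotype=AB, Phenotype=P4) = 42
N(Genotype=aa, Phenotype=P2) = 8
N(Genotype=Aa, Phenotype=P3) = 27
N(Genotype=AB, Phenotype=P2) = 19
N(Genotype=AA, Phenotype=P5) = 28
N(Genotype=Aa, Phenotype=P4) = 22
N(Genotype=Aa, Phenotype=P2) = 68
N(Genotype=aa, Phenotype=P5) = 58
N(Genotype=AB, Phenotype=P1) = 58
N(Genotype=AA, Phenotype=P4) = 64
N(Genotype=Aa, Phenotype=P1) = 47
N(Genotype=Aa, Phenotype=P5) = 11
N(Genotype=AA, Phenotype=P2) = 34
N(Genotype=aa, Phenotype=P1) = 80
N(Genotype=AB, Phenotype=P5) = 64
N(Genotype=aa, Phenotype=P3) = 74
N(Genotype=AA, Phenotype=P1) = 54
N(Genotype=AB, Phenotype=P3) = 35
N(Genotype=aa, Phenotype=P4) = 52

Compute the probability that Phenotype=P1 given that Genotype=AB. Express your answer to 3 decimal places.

Total with Genotype=AB: 58 + 19 + 35 + 42 + 64 = 218.
P(Phenotype=P1 | Genotype=AB) = 58/218 = 0.266.

0.266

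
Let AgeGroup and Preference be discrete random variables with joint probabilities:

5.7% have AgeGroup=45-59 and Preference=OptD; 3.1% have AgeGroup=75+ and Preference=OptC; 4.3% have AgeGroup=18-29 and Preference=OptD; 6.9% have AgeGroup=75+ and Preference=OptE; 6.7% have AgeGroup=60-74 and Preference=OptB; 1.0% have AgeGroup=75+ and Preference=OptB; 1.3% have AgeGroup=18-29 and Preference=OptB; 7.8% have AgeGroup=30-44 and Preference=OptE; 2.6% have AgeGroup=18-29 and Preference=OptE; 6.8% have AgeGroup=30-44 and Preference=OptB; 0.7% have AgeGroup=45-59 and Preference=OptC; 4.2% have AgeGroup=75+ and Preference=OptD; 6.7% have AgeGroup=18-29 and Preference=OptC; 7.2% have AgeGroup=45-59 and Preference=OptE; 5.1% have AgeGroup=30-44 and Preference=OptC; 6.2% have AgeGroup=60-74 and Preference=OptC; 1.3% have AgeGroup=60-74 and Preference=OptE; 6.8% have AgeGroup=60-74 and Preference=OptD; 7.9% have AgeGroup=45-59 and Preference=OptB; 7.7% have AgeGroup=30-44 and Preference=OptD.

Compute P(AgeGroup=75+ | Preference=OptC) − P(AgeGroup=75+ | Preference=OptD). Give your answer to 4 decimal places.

-0.0041

P(Preference=OptC) = 0.067 + 0.051 + 0.007 + 0.062 + 0.031 = 0.218; P(AgeGroup=75+ | Preference=OptC) = 0.031/0.218 = 0.14220.
P(Preference=OptD) = 0.043 + 0.077 + 0.057 + 0.068 + 0.042 = 0.287; P(AgeGroup=75+ | Preference=OptD) = 0.042/0.287 = 0.14634.
Difference = -0.0041.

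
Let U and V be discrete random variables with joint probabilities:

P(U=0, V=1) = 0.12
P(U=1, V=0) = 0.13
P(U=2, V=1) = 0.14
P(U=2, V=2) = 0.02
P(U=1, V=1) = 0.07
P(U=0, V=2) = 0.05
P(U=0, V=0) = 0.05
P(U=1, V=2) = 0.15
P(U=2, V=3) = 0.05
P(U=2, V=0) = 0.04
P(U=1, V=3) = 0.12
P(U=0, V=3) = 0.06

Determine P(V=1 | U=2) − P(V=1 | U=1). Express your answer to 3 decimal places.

P(U=2) = 0.04 + 0.14 + 0.02 + 0.05 = 0.25; P(V=1 | U=2) = 0.14/0.25 = 0.5600.
P(U=1) = 0.13 + 0.07 + 0.15 + 0.12 = 0.47; P(V=1 | U=1) = 0.07/0.47 = 0.1489.
Difference = 0.411.

0.411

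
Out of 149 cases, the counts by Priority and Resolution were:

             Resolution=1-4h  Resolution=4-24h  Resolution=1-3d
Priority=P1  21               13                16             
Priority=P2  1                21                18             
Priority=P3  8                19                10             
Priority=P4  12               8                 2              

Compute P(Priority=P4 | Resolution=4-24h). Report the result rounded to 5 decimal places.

0.13115

Total with Resolution=4-24h: 13 + 21 + 19 + 8 = 61.
P(Priority=P4 | Resolution=4-24h) = 8/61 = 0.13115.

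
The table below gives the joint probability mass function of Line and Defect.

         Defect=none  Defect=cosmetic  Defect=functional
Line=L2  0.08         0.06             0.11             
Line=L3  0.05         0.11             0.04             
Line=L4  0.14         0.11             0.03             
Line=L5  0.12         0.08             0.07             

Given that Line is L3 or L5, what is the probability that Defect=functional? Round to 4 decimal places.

P(Line=L3) = 0.05 + 0.11 + 0.04 = 0.20.
P(Line=L5) = 0.12 + 0.08 + 0.07 = 0.27.
P(Line ∈ {L3, L5}) = 0.20 + 0.27 = 0.47; P(Defect=functional, Line ∈ {L3, L5}) = 0.04 + 0.07 = 0.11.
P(Defect=functional | Line ∈ {L3, L5}) = 0.11/0.47 = 0.2340.

0.2340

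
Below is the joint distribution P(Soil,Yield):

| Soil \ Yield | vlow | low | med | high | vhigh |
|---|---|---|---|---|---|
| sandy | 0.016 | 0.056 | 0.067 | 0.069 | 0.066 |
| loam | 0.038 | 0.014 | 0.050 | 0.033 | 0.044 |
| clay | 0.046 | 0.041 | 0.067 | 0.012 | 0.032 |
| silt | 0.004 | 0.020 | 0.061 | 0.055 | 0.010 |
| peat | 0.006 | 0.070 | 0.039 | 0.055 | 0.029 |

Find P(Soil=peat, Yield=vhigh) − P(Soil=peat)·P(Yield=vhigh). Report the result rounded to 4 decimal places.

P(Soil=peat) = 0.006 + 0.070 + 0.039 + 0.055 + 0.029 = 0.199.
P(Yield=vhigh) = 0.066 + 0.044 + 0.032 + 0.010 + 0.029 = 0.181.
P(Soil=peat, Yield=vhigh) − P(Soil=peat)P(Yield=vhigh) = 0.029 − 0.199×0.181 = -0.0070.

-0.0070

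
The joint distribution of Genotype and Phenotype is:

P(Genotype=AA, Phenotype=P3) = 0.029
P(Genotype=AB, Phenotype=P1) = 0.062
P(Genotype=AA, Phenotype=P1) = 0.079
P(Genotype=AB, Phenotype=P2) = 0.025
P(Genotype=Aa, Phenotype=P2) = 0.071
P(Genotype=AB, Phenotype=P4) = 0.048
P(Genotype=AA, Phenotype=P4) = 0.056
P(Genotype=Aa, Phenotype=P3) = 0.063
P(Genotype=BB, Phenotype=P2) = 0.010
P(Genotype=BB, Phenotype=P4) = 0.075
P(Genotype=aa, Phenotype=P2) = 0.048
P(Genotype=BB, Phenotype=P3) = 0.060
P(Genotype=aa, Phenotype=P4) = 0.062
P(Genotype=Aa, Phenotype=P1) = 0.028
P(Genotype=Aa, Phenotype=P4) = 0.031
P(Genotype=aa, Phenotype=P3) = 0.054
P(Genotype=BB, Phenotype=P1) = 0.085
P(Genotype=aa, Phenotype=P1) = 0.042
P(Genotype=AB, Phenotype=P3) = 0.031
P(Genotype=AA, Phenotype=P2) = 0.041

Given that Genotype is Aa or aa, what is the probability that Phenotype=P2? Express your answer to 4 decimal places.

P(Genotype=Aa) = 0.028 + 0.071 + 0.063 + 0.031 = 0.193.
P(Genotype=aa) = 0.042 + 0.048 + 0.054 + 0.062 = 0.206.
P(Genotype ∈ {Aa, aa}) = 0.193 + 0.206 = 0.399; P(Phenotype=P2, Genotype ∈ {Aa, aa}) = 0.071 + 0.048 = 0.119.
P(Phenotype=P2 | Genotype ∈ {Aa, aa}) = 0.119/0.399 = 0.2982.

0.2982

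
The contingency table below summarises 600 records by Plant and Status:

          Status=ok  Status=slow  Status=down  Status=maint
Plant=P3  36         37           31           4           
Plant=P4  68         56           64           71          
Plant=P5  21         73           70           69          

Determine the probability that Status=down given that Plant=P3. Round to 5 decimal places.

0.28704

Total with Plant=P3: 36 + 37 + 31 + 4 = 108.
P(Status=down | Plant=P3) = 31/108 = 0.28704.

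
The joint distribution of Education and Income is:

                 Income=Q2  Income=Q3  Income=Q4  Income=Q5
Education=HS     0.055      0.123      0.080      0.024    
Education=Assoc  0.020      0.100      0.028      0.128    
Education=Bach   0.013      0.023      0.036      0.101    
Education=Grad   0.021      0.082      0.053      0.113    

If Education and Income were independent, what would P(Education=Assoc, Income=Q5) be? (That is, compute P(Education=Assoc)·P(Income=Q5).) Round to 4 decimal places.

P(Education=Assoc) = 0.020 + 0.100 + 0.028 + 0.128 = 0.276.
P(Income=Q5) = 0.024 + 0.128 + 0.101 + 0.113 = 0.366.
Product: 0.276 × 0.366 = 0.1010.

0.1010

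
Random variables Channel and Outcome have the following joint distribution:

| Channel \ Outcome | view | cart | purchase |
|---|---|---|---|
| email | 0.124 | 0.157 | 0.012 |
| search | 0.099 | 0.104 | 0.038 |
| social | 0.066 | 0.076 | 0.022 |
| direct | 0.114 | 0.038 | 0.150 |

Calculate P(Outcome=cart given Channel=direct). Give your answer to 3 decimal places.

0.126

P(Channel=direct) = 0.114 + 0.038 + 0.150 = 0.302.
P(Outcome=cart | Channel=direct) = 0.038/0.302 = 0.126.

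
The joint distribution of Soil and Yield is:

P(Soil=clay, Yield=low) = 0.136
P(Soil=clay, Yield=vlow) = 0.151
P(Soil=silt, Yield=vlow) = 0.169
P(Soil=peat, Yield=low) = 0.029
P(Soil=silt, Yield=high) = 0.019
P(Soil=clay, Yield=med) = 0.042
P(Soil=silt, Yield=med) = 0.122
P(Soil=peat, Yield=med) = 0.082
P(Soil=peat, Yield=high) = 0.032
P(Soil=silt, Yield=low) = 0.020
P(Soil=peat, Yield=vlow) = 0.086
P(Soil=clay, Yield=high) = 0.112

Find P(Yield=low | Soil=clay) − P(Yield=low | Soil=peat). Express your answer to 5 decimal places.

0.18175

P(Soil=clay) = 0.151 + 0.136 + 0.042 + 0.112 = 0.441; P(Yield=low | Soil=clay) = 0.136/0.441 = 0.308390.
P(Soil=peat) = 0.086 + 0.029 + 0.082 + 0.032 = 0.229; P(Yield=low | Soil=peat) = 0.029/0.229 = 0.126638.
Difference = 0.18175.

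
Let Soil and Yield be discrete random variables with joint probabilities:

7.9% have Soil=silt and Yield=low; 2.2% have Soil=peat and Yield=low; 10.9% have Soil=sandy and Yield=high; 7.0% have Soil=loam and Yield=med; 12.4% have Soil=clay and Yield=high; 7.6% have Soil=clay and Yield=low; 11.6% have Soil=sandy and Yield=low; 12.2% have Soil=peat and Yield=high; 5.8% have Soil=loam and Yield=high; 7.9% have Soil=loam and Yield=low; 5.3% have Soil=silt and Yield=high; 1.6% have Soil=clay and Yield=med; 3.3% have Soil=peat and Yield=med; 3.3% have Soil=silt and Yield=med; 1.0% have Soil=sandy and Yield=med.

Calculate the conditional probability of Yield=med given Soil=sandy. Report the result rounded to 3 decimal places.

0.043

P(Soil=sandy) = 0.116 + 0.010 + 0.109 = 0.235.
P(Yield=med | Soil=sandy) = 0.010/0.235 = 0.043.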